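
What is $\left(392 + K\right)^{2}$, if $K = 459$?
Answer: $724201$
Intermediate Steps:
$\left(392 + K\right)^{2} = \left(392 + 459\right)^{2} = 851^{2} = 724201$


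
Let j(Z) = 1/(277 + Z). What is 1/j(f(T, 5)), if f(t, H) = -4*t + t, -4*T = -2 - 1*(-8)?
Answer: 563/2 ≈ 281.50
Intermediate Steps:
T = -3/2 (T = -(-2 - 1*(-8))/4 = -(-2 + 8)/4 = -¼*6 = -3/2 ≈ -1.5000)
f(t, H) = -3*t
1/j(f(T, 5)) = 1/(1/(277 - 3*(-3/2))) = 1/(1/(277 + 9/2)) = 1/(1/(563/2)) = 1/(2/563) = 563/2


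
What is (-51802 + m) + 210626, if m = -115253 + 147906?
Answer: 191477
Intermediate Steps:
m = 32653
(-51802 + m) + 210626 = (-51802 + 32653) + 210626 = -19149 + 210626 = 191477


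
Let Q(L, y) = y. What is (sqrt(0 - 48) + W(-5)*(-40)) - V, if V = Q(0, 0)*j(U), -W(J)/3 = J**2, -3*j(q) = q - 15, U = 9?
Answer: 3000 + 4*I*sqrt(3) ≈ 3000.0 + 6.9282*I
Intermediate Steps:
j(q) = 5 - q/3 (j(q) = -(q - 15)/3 = -(-15 + q)/3 = 5 - q/3)
W(J) = -3*J**2
V = 0 (V = 0*(5 - 1/3*9) = 0*(5 - 3) = 0*2 = 0)
(sqrt(0 - 48) + W(-5)*(-40)) - V = (sqrt(0 - 48) - 3*(-5)**2*(-40)) - 1*0 = (sqrt(-48) - 3*25*(-40)) + 0 = (4*I*sqrt(3) - 75*(-40)) + 0 = (4*I*sqrt(3) + 3000) + 0 = (3000 + 4*I*sqrt(3)) + 0 = 3000 + 4*I*sqrt(3)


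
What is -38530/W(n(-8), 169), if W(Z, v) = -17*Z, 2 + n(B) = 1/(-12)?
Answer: -92472/85 ≈ -1087.9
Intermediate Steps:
n(B) = -25/12 (n(B) = -2 + 1/(-12) = -2 - 1/12 = -25/12)
-38530/W(n(-8), 169) = -38530/((-17*(-25/12))) = -38530/425/12 = -38530*12/425 = -92472/85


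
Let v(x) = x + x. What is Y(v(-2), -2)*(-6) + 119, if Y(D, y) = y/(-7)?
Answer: 821/7 ≈ 117.29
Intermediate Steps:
v(x) = 2*x
Y(D, y) = -y/7 (Y(D, y) = y*(-⅐) = -y/7)
Y(v(-2), -2)*(-6) + 119 = -⅐*(-2)*(-6) + 119 = (2/7)*(-6) + 119 = -12/7 + 119 = 821/7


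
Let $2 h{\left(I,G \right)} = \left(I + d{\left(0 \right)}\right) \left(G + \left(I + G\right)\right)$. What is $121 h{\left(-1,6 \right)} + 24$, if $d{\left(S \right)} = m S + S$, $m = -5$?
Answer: $- \frac{1283}{2} \approx -641.5$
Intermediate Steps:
$d{\left(S \right)} = - 4 S$ ($d{\left(S \right)} = - 5 S + S = - 4 S$)
$h{\left(I,G \right)} = \frac{I \left(I + 2 G\right)}{2}$ ($h{\left(I,G \right)} = \frac{\left(I - 0\right) \left(G + \left(I + G\right)\right)}{2} = \frac{\left(I + 0\right) \left(G + \left(G + I\right)\right)}{2} = \frac{I \left(I + 2 G\right)}{2}$)
$121 h{\left(-1,6 \right)} + 24 = 121 \cdot \frac{1}{2} \left(-1\right) \left(-1 + 2 \cdot 6\right) + 24 = 121 \cdot \frac{1}{2} \left(-1\right) \left(-1 + 12\right) + 24 = 121 \cdot \frac{1}{2} \left(-1\right) 11 + 24 = 121 \left(- \frac{11}{2}\right) + 24 = - \frac{1331}{2} + 24 = - \frac{1283}{2}$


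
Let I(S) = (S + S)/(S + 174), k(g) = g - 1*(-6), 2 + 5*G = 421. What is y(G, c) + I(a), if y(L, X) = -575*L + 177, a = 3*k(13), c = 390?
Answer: -3696578/77 ≈ -48008.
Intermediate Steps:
G = 419/5 (G = -⅖ + (⅕)*421 = -⅖ + 421/5 = 419/5 ≈ 83.800)
k(g) = 6 + g (k(g) = g + 6 = 6 + g)
a = 57 (a = 3*(6 + 13) = 3*19 = 57)
I(S) = 2*S/(174 + S) (I(S) = (2*S)/(174 + S) = 2*S/(174 + S))
y(L, X) = 177 - 575*L
y(G, c) + I(a) = (177 - 575*419/5) + 2*57/(174 + 57) = (177 - 48185) + 2*57/231 = -48008 + 2*57*(1/231) = -48008 + 38/77 = -3696578/77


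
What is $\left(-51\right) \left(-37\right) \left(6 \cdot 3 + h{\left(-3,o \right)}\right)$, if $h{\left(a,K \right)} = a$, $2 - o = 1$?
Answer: $28305$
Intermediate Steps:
$o = 1$ ($o = 2 - 1 = 1$)
$\left(-51\right) \left(-37\right) \left(6 \cdot 3 + h{\left(-3,o \right)}\right) = \left(-51\right) \left(-37\right) \left(6 \cdot 3 - 3\right) = 1887 \left(18 - 3\right) = 1887 \cdot 15 = 28305$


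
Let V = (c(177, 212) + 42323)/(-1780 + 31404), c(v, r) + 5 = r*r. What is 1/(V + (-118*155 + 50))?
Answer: -92/1677809 ≈ -5.4833e-5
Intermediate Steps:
c(v, r) = -5 + r² (c(v, r) = -5 + r*r = -5 + r²)
V = 271/92 (V = ((-5 + 212²) + 42323)/(-1780 + 31404) = ((-5 + 44944) + 42323)/29624 = (44939 + 42323)*(1/29624) = 87262*(1/29624) = 271/92 ≈ 2.9457)
1/(V + (-118*155 + 50)) = 1/(271/92 + (-118*155 + 50)) = 1/(271/92 + (-18290 + 50)) = 1/(271/92 - 18240) = 1/(-1677809/92) = -92/1677809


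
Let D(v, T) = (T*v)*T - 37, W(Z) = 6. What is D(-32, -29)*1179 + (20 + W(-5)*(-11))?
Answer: -31772917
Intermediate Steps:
D(v, T) = -37 + v*T² (D(v, T) = v*T² - 37 = -37 + v*T²)
D(-32, -29)*1179 + (20 + W(-5)*(-11)) = (-37 - 32*(-29)²)*1179 + (20 + 6*(-11)) = (-37 - 32*841)*1179 + (20 - 66) = (-37 - 26912)*1179 - 46 = -26949*1179 - 46 = -31772871 - 46 = -31772917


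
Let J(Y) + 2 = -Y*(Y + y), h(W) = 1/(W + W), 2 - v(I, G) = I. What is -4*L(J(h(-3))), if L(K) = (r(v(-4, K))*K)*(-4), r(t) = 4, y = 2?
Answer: -976/9 ≈ -108.44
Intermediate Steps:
v(I, G) = 2 - I
h(W) = 1/(2*W)
J(Y) = -2 - Y*(2 + Y) (J(Y) = -2 - Y*(Y + 2) = -2 - Y*(2 + Y))
L(K) = -16*K (L(K) = (4*K)*(-4) = -16*K)
-4*L(J(h(-3))) = -(-64)*(-2 - ((½)/(-3))² - 1/(-3)) = -(-64)*(-2 - ((½)*(-⅓))² - (-1)/3) = -(-64)*(-2 - (-⅙)² - 2*(-⅙)) = -(-64)*(-2 - 1*1/36 + ⅓) = -(-64)*(-2 - 1/36 + ⅓) = -(-64)*(-61)/36 = -4*244/9 = -976/9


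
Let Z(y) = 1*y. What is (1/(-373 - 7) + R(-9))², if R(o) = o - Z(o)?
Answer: 1/144400 ≈ 6.9252e-6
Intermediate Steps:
Z(y) = y
R(o) = 0 (R(o) = o - o = 0)
(1/(-373 - 7) + R(-9))² = (1/(-373 - 7) + 0)² = (1/(-380) + 0)² = (-1/380 + 0)² = (-1/380)² = 1/144400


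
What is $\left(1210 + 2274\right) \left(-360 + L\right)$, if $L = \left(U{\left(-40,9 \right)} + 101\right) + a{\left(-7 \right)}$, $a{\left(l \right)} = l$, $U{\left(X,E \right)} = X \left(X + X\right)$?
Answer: $10222056$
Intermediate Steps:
$U{\left(X,E \right)} = 2 X^{2}$ ($U{\left(X,E \right)} = X 2 X = 2 X^{2}$)
$L = 3294$ ($L = \left(2 \left(-40\right)^{2} + 101\right) - 7 = \left(2 \cdot 1600 + 101\right) - 7 = \left(3200 + 101\right) - 7 = 3301 - 7 = 3294$)
$\left(1210 + 2274\right) \left(-360 + L\right) = \left(1210 + 2274\right) \left(-360 + 3294\right) = 3484 \cdot 2934 = 10222056$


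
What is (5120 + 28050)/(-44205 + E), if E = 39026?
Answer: -33170/5179 ≈ -6.4047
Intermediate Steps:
(5120 + 28050)/(-44205 + E) = (5120 + 28050)/(-44205 + 39026) = 33170/(-5179) = 33170*(-1/5179) = -33170/5179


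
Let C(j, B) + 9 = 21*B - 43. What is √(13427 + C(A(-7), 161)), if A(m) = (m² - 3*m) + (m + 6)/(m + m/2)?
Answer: 2*√4189 ≈ 129.45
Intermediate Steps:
A(m) = m² - 3*m + 2*(6 + m)/(3*m) (A(m) = (m² - 3*m) + (6 + m)/(m + m*(½)) = (m² - 3*m) + (6 + m)/(m + m/2) = (m² - 3*m) + (6 + m)/((3*m/2)) = (m² - 3*m) + (6 + m)*(2/(3*m)) = (m² - 3*m) + 2*(6 + m)/(3*m) = m² - 3*m + 2*(6 + m)/(3*m))
C(j, B) = -52 + 21*B (C(j, B) = -9 + (21*B - 43) = -9 + (-43 + 21*B) = -52 + 21*B)
√(13427 + C(A(-7), 161)) = √(13427 + (-52 + 21*161)) = √(13427 + (-52 + 3381)) = √(13427 + 3329) = √16756 = 2*√4189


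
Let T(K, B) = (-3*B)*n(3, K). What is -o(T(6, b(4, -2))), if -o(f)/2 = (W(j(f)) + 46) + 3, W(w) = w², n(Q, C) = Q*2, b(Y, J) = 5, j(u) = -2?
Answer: 106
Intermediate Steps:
n(Q, C) = 2*Q
T(K, B) = -18*B (T(K, B) = (-3*B)*(2*3) = -3*B*6 = -18*B)
o(f) = -106 (o(f) = -2*(((-2)² + 46) + 3) = -2*((4 + 46) + 3) = -2*(50 + 3) = -2*53 = -106)
-o(T(6, b(4, -2))) = -1*(-106) = 106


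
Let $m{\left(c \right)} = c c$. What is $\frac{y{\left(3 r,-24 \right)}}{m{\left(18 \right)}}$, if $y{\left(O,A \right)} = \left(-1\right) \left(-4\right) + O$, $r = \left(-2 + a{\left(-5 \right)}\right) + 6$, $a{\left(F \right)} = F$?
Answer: $\frac{1}{324} \approx 0.0030864$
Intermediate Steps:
$r = -1$ ($r = \left(-2 - 5\right) + 6 = -7 + 6 = -1$)
$y{\left(O,A \right)} = 4 + O$
$m{\left(c \right)} = c^{2}$
$\frac{y{\left(3 r,-24 \right)}}{m{\left(18 \right)}} = \frac{4 + 3 \left(-1\right)}{18^{2}} = \frac{4 - 3}{324} = 1 \cdot \frac{1}{324} = \frac{1}{324}$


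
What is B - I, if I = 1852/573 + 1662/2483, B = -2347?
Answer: -17511865/7449 ≈ -2350.9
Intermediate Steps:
I = 29062/7449 (I = 1852*(1/573) + 1662*(1/2483) = 1852/573 + 1662/2483 = 29062/7449 ≈ 3.9015)
B - I = -2347 - 1*29062/7449 = -2347 - 29062/7449 = -17511865/7449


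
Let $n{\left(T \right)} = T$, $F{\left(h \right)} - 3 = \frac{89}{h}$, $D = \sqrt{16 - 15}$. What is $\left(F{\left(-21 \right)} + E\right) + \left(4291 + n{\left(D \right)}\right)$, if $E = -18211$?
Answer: $- \frac{292325}{21} \approx -13920.0$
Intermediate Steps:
$D = 1$ ($D = \sqrt{1} = 1$)
$F{\left(h \right)} = 3 + \frac{89}{h}$
$\left(F{\left(-21 \right)} + E\right) + \left(4291 + n{\left(D \right)}\right) = \left(\left(3 + \frac{89}{-21}\right) - 18211\right) + \left(4291 + 1\right) = \left(\left(3 + 89 \left(- \frac{1}{21}\right)\right) - 18211\right) + 4292 = \left(\left(3 - \frac{89}{21}\right) - 18211\right) + 4292 = \left(- \frac{26}{21} - 18211\right) + 4292 = - \frac{382457}{21} + 4292 = - \frac{292325}{21}$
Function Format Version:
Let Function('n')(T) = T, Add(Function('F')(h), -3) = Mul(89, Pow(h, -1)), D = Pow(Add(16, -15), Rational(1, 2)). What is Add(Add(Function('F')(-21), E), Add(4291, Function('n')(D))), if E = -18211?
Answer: Rational(-292325, 21) ≈ -13920.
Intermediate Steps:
D = 1 (D = Pow(1, Rational(1, 2)) = 1)
Function('F')(h) = Add(3, Mul(89, Pow(h, -1)))
Add(Add(Function('F')(-21), E), Add(4291, Function('n')(D))) = Add(Add(Add(3, Mul(89, Pow(-21, -1))), -18211), Add(4291, 1)) = Add(Add(Add(3, Mul(89, Rational(-1, 21))), -18211), 4292) = Add(Add(Add(3, Rational(-89, 21)), -18211), 4292) = Add(Add(Rational(-26, 21), -18211), 4292) = Add(Rational(-382457, 21), 4292) = Rational(-292325, 21)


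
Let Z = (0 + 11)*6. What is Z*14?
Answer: 924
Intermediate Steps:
Z = 66 (Z = 11*6 = 66)
Z*14 = 66*14 = 924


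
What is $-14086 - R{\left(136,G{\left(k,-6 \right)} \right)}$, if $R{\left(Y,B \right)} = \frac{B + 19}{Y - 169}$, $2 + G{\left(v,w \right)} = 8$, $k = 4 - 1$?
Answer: $- \frac{464813}{33} \approx -14085.0$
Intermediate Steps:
$k = 3$
$G{\left(v,w \right)} = 6$ ($G{\left(v,w \right)} = -2 + 8 = 6$)
$R{\left(Y,B \right)} = \frac{19 + B}{-169 + Y}$
$-14086 - R{\left(136,G{\left(k,-6 \right)} \right)} = -14086 - \frac{19 + 6}{-169 + 136} = -14086 - \frac{1}{-33} \cdot 25 = -14086 - \left(- \frac{1}{33}\right) 25 = -14086 - - \frac{25}{33} = -14086 + \frac{25}{33} = - \frac{464813}{33}$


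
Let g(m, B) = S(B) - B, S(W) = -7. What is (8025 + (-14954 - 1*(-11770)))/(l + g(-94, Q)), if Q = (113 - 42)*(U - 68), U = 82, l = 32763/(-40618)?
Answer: -196631738/40691381 ≈ -4.8323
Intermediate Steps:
l = -32763/40618 (l = 32763*(-1/40618) = -32763/40618 ≈ -0.80661)
Q = 994 (Q = (113 - 42)*(82 - 68) = 71*14 = 994)
g(m, B) = -7 - B
(8025 + (-14954 - 1*(-11770)))/(l + g(-94, Q)) = (8025 + (-14954 - 1*(-11770)))/(-32763/40618 + (-7 - 1*994)) = (8025 + (-14954 + 11770))/(-32763/40618 + (-7 - 994)) = (8025 - 3184)/(-32763/40618 - 1001) = 4841/(-40691381/40618) = 4841*(-40618/40691381) = -196631738/40691381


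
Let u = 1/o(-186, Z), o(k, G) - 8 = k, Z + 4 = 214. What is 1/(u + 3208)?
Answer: 178/571023 ≈ 0.00031172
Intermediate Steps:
Z = 210 (Z = -4 + 214 = 210)
o(k, G) = 8 + k
u = -1/178 (u = 1/(8 - 186) = 1/(-178) = -1/178 ≈ -0.0056180)
1/(u + 3208) = 1/(-1/178 + 3208) = 1/(571023/178) = 178/571023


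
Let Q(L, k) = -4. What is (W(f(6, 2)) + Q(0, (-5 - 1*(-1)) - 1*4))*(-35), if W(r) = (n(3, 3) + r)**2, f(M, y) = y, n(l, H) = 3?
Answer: -735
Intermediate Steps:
W(r) = (3 + r)**2
(W(f(6, 2)) + Q(0, (-5 - 1*(-1)) - 1*4))*(-35) = ((3 + 2)**2 - 4)*(-35) = (5**2 - 4)*(-35) = (25 - 4)*(-35) = 21*(-35) = -735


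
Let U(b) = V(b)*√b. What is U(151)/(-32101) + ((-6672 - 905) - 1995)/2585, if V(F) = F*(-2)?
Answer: -9572/2585 + 302*√151/32101 ≈ -3.5873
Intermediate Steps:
V(F) = -2*F
U(b) = -2*b^(3/2) (U(b) = (-2*b)*√b = -2*b^(3/2))
U(151)/(-32101) + ((-6672 - 905) - 1995)/2585 = -302*√151/(-32101) + ((-6672 - 905) - 1995)/2585 = -302*√151*(-1/32101) + (-7577 - 1995)*(1/2585) = -302*√151*(-1/32101) - 9572*1/2585 = 302*√151/32101 - 9572/2585 = -9572/2585 + 302*√151/32101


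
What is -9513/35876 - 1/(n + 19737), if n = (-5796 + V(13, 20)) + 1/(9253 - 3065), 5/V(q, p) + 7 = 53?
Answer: -18880366604225/71183522429252 ≈ -0.26523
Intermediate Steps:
V(q, p) = 5/46 (V(q, p) = 5/(-7 + 53) = 5/46)
n = -824894411/142324 (n = (-5796 + 5/46) + 1/(9253 - 3065) = -266611/46 + 1/6188 = -824894411/142324 ≈ -5795.9)
-9513/35876 - 1/(n + 19737) = -9513/35876 - 1/(-824894411/142324 + 19737) = -9513*1/35876 - 1/1984154377/142324 = -9513/35876 - 1*142324/1984154377 = -9513/35876 - 142324/1984154377 = -18880366604225/71183522429252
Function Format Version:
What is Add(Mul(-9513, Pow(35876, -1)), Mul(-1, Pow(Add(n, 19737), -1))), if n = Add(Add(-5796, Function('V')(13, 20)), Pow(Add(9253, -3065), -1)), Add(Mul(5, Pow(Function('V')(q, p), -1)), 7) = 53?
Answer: Rational(-18880366604225, 71183522429252) ≈ -0.26523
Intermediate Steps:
Function('V')(q, p) = Rational(5, 46) (Function('V')(q, p) = Mul(5, Pow(Add(-7, 53), -1)) = Mul(5, Pow(46, -1)) = Mul(5, Rational(1, 46)) = Rational(5, 46))
n = Rational(-824894411, 142324) (n = Add(Add(-5796, Rational(5, 46)), Pow(Add(9253, -3065), -1)) = Add(Rational(-266611, 46), Pow(6188, -1)) = Add(Rational(-266611, 46), Rational(1, 6188)) = Rational(-824894411, 142324) ≈ -5795.9)
Add(Mul(-9513, Pow(35876, -1)), Mul(-1, Pow(Add(n, 19737), -1))) = Add(Mul(-9513, Pow(35876, -1)), Mul(-1, Pow(Add(Rational(-824894411, 142324), 19737), -1))) = Add(Mul(-9513, Rational(1, 35876)), Mul(-1, Pow(Rational(1984154377, 142324), -1))) = Add(Rational(-9513, 35876), Mul(-1, Rational(142324, 1984154377))) = Add(Rational(-9513, 35876), Rational(-142324, 1984154377)) = Rational(-18880366604225, 71183522429252)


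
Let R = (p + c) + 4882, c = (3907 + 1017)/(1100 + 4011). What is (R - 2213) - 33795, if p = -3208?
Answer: -175476150/5111 ≈ -34333.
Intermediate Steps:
c = 4924/5111 ≈ 0.96341
R = 8560738/5111 (R = (-3208 + 4924/5111) + 4882 = -16391164/5111 + 4882 = 8560738/5111 ≈ 1675.0)
(R - 2213) - 33795 = (8560738/5111 - 2213) - 33795 = -2749905/5111 - 33795 = -175476150/5111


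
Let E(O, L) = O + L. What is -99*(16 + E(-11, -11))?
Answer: 594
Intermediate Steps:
E(O, L) = L + O
-99*(16 + E(-11, -11)) = -99*(16 + (-11 - 11)) = -99*(16 - 22) = -99*(-6) = 594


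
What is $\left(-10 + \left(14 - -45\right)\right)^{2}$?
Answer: $2401$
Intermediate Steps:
$\left(-10 + \left(14 - -45\right)\right)^{2} = \left(-10 + \left(14 + 45\right)\right)^{2} = \left(-10 + 59\right)^{2} = 49^{2} = 2401$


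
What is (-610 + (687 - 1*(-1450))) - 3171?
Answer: -1644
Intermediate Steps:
(-610 + (687 - 1*(-1450))) - 3171 = (-610 + (687 + 1450)) - 3171 = (-610 + 2137) - 3171 = 1527 - 3171 = -1644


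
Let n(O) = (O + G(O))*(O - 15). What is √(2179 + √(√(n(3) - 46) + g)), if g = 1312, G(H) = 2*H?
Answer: √(2179 + √(1312 + I*√154)) ≈ 47.066 + 0.0018*I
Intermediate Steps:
n(O) = 3*O*(-15 + O) (n(O) = (O + 2*O)*(O - 15) = (3*O)*(-15 + O) = 3*O*(-15 + O))
√(2179 + √(√(n(3) - 46) + g)) = √(2179 + √(√(3*3*(-15 + 3) - 46) + 1312)) = √(2179 + √(√(3*3*(-12) - 46) + 1312)) = √(2179 + √(√(-108 - 46) + 1312)) = √(2179 + √(√(-154) + 1312)) = √(2179 + √(I*√154 + 1312)) = √(2179 + √(1312 + I*√154))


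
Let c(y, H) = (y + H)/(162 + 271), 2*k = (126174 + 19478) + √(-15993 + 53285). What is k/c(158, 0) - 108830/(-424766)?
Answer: 3348610742292/16778257 + 433*√9323/158 ≈ 1.9985e+5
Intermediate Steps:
k = 72826 + √9323 (k = ((126174 + 19478) + √(-15993 + 53285))/2 = (145652 + √37292)/2 = (145652 + 2*√9323)/2 = 72826 + √9323 ≈ 72923.)
c(y, H) = H/433 + y/433 (c(y, H) = (H + y)/433 = (H + y)*(1/433) = H/433 + y/433)
k/c(158, 0) - 108830/(-424766) = (72826 + √9323)/((1/433)*0 + (1/433)*158) - 108830/(-424766) = (72826 + √9323)/(0 + 158/433) - 108830*(-1/424766) = (72826 + √9323)/(158/433) + 54415/212383 = (72826 + √9323)*(433/158) + 54415/212383 = (15766829/79 + 433*√9323/158) + 54415/212383 = 3348610742292/16778257 + 433*√9323/158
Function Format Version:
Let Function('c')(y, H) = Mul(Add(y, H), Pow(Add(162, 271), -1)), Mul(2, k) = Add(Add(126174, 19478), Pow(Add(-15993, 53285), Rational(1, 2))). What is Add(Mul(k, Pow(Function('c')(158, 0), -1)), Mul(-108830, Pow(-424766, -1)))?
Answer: Add(Rational(3348610742292, 16778257), Mul(Rational(433, 158), Pow(9323, Rational(1, 2)))) ≈ 1.9985e+5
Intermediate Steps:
k = Add(72826, Pow(9323, Rational(1, 2))) (k = Mul(Rational(1, 2), Add(Add(126174, 19478), Pow(Add(-15993, 53285), Rational(1, 2)))) = Mul(Rational(1, 2), Add(145652, Pow(37292, Rational(1, 2)))) = Mul(Rational(1, 2), Add(145652, Mul(2, Pow(9323, Rational(1, 2))))) = Add(72826, Pow(9323, Rational(1, 2))) ≈ 72923.)
Function('c')(y, H) = Add(Mul(Rational(1, 433), H), Mul(Rational(1, 433), y)) (Function('c')(y, H) = Mul(Add(H, y), Pow(433, -1)) = Mul(Add(H, y), Rational(1, 433)) = Add(Mul(Rational(1, 433), H), Mul(Rational(1, 433), y)))
Add(Mul(k, Pow(Function('c')(158, 0), -1)), Mul(-108830, Pow(-424766, -1))) = Add(Mul(Add(72826, Pow(9323, Rational(1, 2))), Pow(Add(Mul(Rational(1, 433), 0), Mul(Rational(1, 433), 158)), -1)), Mul(-108830, Pow(-424766, -1))) = Add(Mul(Add(72826, Pow(9323, Rational(1, 2))), Pow(Add(0, Rational(158, 433)), -1)), Mul(-108830, Rational(-1, 424766))) = Add(Mul(Add(72826, Pow(9323, Rational(1, 2))), Pow(Rational(158, 433), -1)), Rational(54415, 212383)) = Add(Mul(Add(72826, Pow(9323, Rational(1, 2))), Rational(433, 158)), Rational(54415, 212383)) = Add(Add(Rational(15766829, 79), Mul(Rational(433, 158), Pow(9323, Rational(1, 2)))), Rational(54415, 212383)) = Add(Rational(3348610742292, 16778257), Mul(Rational(433, 158), Pow(9323, Rational(1, 2))))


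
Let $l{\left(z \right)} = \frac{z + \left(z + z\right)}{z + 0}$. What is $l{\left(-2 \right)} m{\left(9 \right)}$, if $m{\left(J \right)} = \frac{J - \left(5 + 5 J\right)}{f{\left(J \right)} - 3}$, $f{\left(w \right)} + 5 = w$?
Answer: $-123$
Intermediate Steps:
$f{\left(w \right)} = -5 + w$
$m{\left(J \right)} = \frac{-5 - 4 J}{-8 + J}$ ($m{\left(J \right)} = \frac{J - \left(5 + 5 J\right)}{\left(-5 + J\right) - 3} = \frac{J - \left(5 + 5 J\right)}{-8 + J} = \frac{-5 - 4 J}{-8 + J}$)
$l{\left(z \right)} = 3$ ($l{\left(z \right)} = \frac{z + 2 z}{z} = \frac{3 z}{z} = 3$)
$l{\left(-2 \right)} m{\left(9 \right)} = 3 \frac{-5 - 36}{-8 + 9} = 3 \frac{-5 - 36}{1} = 3 \cdot 1 \left(-41\right) = 3 \left(-41\right) = -123$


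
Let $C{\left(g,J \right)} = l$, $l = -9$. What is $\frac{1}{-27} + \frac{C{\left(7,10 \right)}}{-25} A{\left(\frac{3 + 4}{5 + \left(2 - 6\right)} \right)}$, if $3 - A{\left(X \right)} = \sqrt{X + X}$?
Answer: $\frac{704}{675} - \frac{9 \sqrt{14}}{25} \approx -0.30403$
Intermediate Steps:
$C{\left(g,J \right)} = -9$
$A{\left(X \right)} = 3 - \sqrt{2} \sqrt{X}$ ($A{\left(X \right)} = 3 - \sqrt{X + X} = 3 - \sqrt{2 X} = 3 - \sqrt{2} \sqrt{X}$)
$\frac{1}{-27} + \frac{C{\left(7,10 \right)}}{-25} A{\left(\frac{3 + 4}{5 + \left(2 - 6\right)} \right)} = \frac{1}{-27} + - \frac{9}{-25} \left(3 - \sqrt{2} \sqrt{\frac{3 + 4}{5 + \left(2 - 6\right)}}\right) = - \frac{1}{27} + \left(-9\right) \left(- \frac{1}{25}\right) \left(3 - \sqrt{2} \sqrt{\frac{7}{5 + \left(2 - 6\right)}}\right) = - \frac{1}{27} + \frac{9 \left(3 - \sqrt{2} \sqrt{\frac{7}{5 - 4}}\right)}{25} = - \frac{1}{27} + \frac{9 \left(3 - \sqrt{2} \sqrt{\frac{7}{1}}\right)}{25} = - \frac{1}{27} + \frac{9 \left(3 - \sqrt{2} \sqrt{7 \cdot 1}\right)}{25} = - \frac{1}{27} + \frac{9 \left(3 - \sqrt{2} \sqrt{7}\right)}{25} = - \frac{1}{27} + \frac{9 \left(3 - \sqrt{14}\right)}{25} = - \frac{1}{27} + \left(\frac{27}{25} - \frac{9 \sqrt{14}}{25}\right) = \frac{704}{675} - \frac{9 \sqrt{14}}{25}$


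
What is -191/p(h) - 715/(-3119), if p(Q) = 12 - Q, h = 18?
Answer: 600019/18714 ≈ 32.063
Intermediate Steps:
-191/p(h) - 715/(-3119) = -191/(12 - 1*18) - 715/(-3119) = -191/(12 - 18) - 715*(-1/3119) = -191/(-6) + 715/3119 = -191*(-⅙) + 715/3119 = 191/6 + 715/3119 = 600019/18714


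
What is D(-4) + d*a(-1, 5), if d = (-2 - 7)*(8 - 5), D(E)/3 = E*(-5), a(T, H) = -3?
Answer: 141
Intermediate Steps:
D(E) = -15*E (D(E) = 3*(E*(-5)) = 3*(-5*E) = -15*E)
d = -27 (d = -9*3 = -27)
D(-4) + d*a(-1, 5) = -15*(-4) - 27*(-3) = 60 + 81 = 141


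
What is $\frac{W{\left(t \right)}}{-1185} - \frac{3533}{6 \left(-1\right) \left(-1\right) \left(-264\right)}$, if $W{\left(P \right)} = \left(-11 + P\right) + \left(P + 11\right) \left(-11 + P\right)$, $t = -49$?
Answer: $\frac{44675}{125136} \approx 0.35701$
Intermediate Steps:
$W{\left(P \right)} = -11 + P + \left(-11 + P\right) \left(11 + P\right)$ ($W{\left(P \right)} = \left(-11 + P\right) + \left(11 + P\right) \left(-11 + P\right) = \left(-11 + P\right) + \left(-11 + P\right) \left(11 + P\right) = -11 + P + \left(-11 + P\right) \left(11 + P\right)$)
$\frac{W{\left(t \right)}}{-1185} - \frac{3533}{6 \left(-1\right) \left(-1\right) \left(-264\right)} = \frac{-132 - 49 + \left(-49\right)^{2}}{-1185} - \frac{3533}{6 \left(-1\right) \left(-1\right) \left(-264\right)} = \left(-132 - 49 + 2401\right) \left(- \frac{1}{1185}\right) - \frac{3533}{\left(-6\right) \left(-1\right) \left(-264\right)} = 2220 \left(- \frac{1}{1185}\right) - \frac{3533}{6 \left(-264\right)} = - \frac{148}{79} - \frac{3533}{-1584} = - \frac{148}{79} - - \frac{3533}{1584} = - \frac{148}{79} + \frac{3533}{1584} = \frac{44675}{125136}$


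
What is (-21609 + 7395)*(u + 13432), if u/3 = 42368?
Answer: -1997578704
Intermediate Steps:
u = 127104 (u = 3*42368 = 127104)
(-21609 + 7395)*(u + 13432) = (-21609 + 7395)*(127104 + 13432) = -14214*140536 = -1997578704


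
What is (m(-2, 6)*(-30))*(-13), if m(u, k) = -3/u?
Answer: 585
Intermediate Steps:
(m(-2, 6)*(-30))*(-13) = (-3/(-2)*(-30))*(-13) = (-3*(-½)*(-30))*(-13) = ((3/2)*(-30))*(-13) = -45*(-13) = 585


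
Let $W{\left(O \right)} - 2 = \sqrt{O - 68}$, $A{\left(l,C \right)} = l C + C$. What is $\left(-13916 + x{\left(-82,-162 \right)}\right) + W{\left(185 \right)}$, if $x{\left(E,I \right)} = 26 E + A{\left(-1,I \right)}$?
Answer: $-16046 + 3 \sqrt{13} \approx -16035.0$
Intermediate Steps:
$A{\left(l,C \right)} = C + C l$ ($A{\left(l,C \right)} = C l + C = C + C l$)
$x{\left(E,I \right)} = 26 E$ ($x{\left(E,I \right)} = 26 E + I \left(1 - 1\right) = 26 E + I 0 = 26 E + 0 = 26 E$)
$W{\left(O \right)} = 2 + \sqrt{-68 + O}$ ($W{\left(O \right)} = 2 + \sqrt{O - 68} = 2 + \sqrt{-68 + O}$)
$\left(-13916 + x{\left(-82,-162 \right)}\right) + W{\left(185 \right)} = \left(-13916 + 26 \left(-82\right)\right) + \left(2 + \sqrt{-68 + 185}\right) = \left(-13916 - 2132\right) + \left(2 + \sqrt{117}\right) = -16048 + \left(2 + 3 \sqrt{13}\right) = -16046 + 3 \sqrt{13}$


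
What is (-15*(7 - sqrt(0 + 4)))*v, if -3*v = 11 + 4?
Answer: 375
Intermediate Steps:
v = -5 (v = -(11 + 4)/3 = -1/3*15 = -5)
(-15*(7 - sqrt(0 + 4)))*v = -15*(7 - sqrt(0 + 4))*(-5) = -15*(7 - sqrt(4))*(-5) = -15*(7 - 1*2)*(-5) = -15*(7 - 2)*(-5) = -15*5*(-5) = -75*(-5) = 375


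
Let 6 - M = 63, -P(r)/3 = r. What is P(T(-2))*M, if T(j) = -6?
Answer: -1026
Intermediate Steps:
P(r) = -3*r
M = -57 (M = 6 - 1*63 = 6 - 63 = -57)
P(T(-2))*M = -3*(-6)*(-57) = 18*(-57) = -1026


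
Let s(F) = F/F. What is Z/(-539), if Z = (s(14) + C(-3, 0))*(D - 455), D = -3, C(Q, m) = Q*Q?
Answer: 4580/539 ≈ 8.4972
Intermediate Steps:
s(F) = 1
C(Q, m) = Q**2
Z = -4580 (Z = (1 + (-3)**2)*(-3 - 455) = (1 + 9)*(-458) = 10*(-458) = -4580)
Z/(-539) = -4580/(-539) = -4580*(-1/539) = 4580/539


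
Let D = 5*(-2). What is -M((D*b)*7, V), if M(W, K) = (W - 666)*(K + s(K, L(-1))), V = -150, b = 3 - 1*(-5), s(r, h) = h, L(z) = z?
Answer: -185126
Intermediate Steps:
b = 8 (b = 3 + 5 = 8)
D = -10
M(W, K) = (-1 + K)*(-666 + W) (M(W, K) = (W - 666)*(K - 1) = (-666 + W)*(-1 + K) = (-1 + K)*(-666 + W))
-M((D*b)*7, V) = -(666 - (-10*8)*7 - 666*(-150) - 150*(-10*8)*7) = -(666 - (-80)*7 + 99900 - (-12000)*7) = -(666 - 1*(-560) + 99900 - 150*(-560)) = -(666 + 560 + 99900 + 84000) = -1*185126 = -185126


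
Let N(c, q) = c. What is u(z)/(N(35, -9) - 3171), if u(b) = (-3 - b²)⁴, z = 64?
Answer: -282300516843601/3136 ≈ -9.0019e+10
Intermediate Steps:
u(z)/(N(35, -9) - 3171) = (3 + 64²)⁴/(35 - 3171) = (3 + 4096)⁴/(-3136) = 4099⁴*(-1/3136) = 282300516843601*(-1/3136) = -282300516843601/3136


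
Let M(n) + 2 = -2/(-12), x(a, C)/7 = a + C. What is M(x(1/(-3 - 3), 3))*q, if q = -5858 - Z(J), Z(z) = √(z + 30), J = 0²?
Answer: 32219/3 + 11*√30/6 ≈ 10750.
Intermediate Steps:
J = 0
x(a, C) = 7*C + 7*a (x(a, C) = 7*(a + C) = 7*(C + a) = 7*C + 7*a)
M(n) = -11/6 (M(n) = -2 - 2/(-12) = -2 - 2*(-1/12) = -2 + ⅙ = -11/6)
Z(z) = √(30 + z)
q = -5858 - √30 (q = -5858 - √(30 + 0) = -5858 - √30 ≈ -5863.5)
M(x(1/(-3 - 3), 3))*q = -11*(-5858 - √30)/6 = 32219/3 + 11*√30/6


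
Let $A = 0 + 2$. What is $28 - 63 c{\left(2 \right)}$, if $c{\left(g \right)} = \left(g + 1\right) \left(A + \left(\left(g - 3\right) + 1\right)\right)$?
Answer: $-350$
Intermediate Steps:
$A = 2$
$c{\left(g \right)} = g \left(1 + g\right)$ ($c{\left(g \right)} = \left(g + 1\right) \left(2 + \left(\left(g - 3\right) + 1\right)\right) = \left(1 + g\right) \left(2 + \left(\left(-3 + g\right) + 1\right)\right) = \left(1 + g\right) \left(2 + \left(-2 + g\right)\right) = \left(1 + g\right) g = g \left(1 + g\right)$)
$28 - 63 c{\left(2 \right)} = 28 - 63 \cdot 2 \left(1 + 2\right) = 28 - 63 \cdot 2 \cdot 3 = 28 - 378 = -350$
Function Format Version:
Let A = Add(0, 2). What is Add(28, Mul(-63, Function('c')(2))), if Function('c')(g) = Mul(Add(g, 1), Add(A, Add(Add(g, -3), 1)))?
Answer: -350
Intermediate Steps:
A = 2
Function('c')(g) = Mul(g, Add(1, g)) (Function('c')(g) = Mul(Add(g, 1), Add(2, Add(Add(g, -3), 1))) = Mul(Add(1, g), Add(2, Add(Add(-3, g), 1))) = Mul(Add(1, g), Add(2, Add(-2, g))) = Mul(Add(1, g), g) = Mul(g, Add(1, g)))
Add(28, Mul(-63, Function('c')(2))) = Add(28, Mul(-63, Mul(2, Add(1, 2)))) = Add(28, Mul(-63, Mul(2, 3))) = Add(28, Mul(-63, 6)) = Add(28, -378) = -350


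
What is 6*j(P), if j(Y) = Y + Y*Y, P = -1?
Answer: 0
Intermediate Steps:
j(Y) = Y + Y²
6*j(P) = 6*(-(1 - 1)) = 6*(-1*0) = 6*0 = 0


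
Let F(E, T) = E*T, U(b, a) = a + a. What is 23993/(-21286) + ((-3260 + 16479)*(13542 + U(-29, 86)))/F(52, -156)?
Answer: -964758732973/43168008 ≈ -22349.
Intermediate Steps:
U(b, a) = 2*a
23993/(-21286) + ((-3260 + 16479)*(13542 + U(-29, 86)))/F(52, -156) = 23993/(-21286) + ((-3260 + 16479)*(13542 + 2*86))/((52*(-156))) = 23993*(-1/21286) + (13219*(13542 + 172))/(-8112) = -23993/21286 + (13219*13714)*(-1/8112) = -23993/21286 + 181285366*(-1/8112) = -23993/21286 - 90642683/4056 = -964758732973/43168008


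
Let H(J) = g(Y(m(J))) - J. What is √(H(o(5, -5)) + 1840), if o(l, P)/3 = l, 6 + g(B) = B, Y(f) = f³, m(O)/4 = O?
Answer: 29*√259 ≈ 466.71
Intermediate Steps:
m(O) = 4*O
g(B) = -6 + B
o(l, P) = 3*l
H(J) = -6 - J + 64*J³ (H(J) = (-6 + (4*J)³) - J = (-6 + 64*J³) - J = -6 - J + 64*J³)
√(H(o(5, -5)) + 1840) = √((-6 - 3*5 + 64*(3*5)³) + 1840) = √((-6 - 1*15 + 64*15³) + 1840) = √((-6 - 15 + 64*3375) + 1840) = √((-6 - 15 + 216000) + 1840) = √(215979 + 1840) = √217819 = 29*√259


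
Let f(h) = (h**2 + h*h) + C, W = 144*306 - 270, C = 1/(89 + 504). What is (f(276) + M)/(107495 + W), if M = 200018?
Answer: 208955411/89714377 ≈ 2.3291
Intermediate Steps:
C = 1/593 ≈ 0.0016863
W = 43794 (W = 44064 - 270 = 43794)
f(h) = 1/593 + 2*h**2 (f(h) = (h**2 + h*h) + 1/593 = (h**2 + h**2) + 1/593 = 2*h**2 + 1/593 = 1/593 + 2*h**2)
(f(276) + M)/(107495 + W) = ((1/593 + 2*276**2) + 200018)/(107495 + 43794) = ((1/593 + 2*76176) + 200018)/151289 = ((1/593 + 152352) + 200018)*(1/151289) = (90344737/593 + 200018)*(1/151289) = (208955411/593)*(1/151289) = 208955411/89714377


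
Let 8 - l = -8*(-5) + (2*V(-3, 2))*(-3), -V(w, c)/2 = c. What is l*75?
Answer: -4200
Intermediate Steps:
V(w, c) = -2*c
l = -56 (l = 8 - (-8*(-5) + (2*(-2*2))*(-3)) = 8 - (40 + (2*(-4))*(-3)) = 8 - (40 - 8*(-3)) = 8 - (40 + 24) = 8 - 1*64 = 8 - 64 = -56)
l*75 = -56*75 = -4200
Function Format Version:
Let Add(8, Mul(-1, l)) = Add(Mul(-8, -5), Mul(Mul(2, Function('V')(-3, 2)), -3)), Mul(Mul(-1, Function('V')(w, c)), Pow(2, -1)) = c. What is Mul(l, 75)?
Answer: -4200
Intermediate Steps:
Function('V')(w, c) = Mul(-2, c)
l = -56 (l = Add(8, Mul(-1, Add(Mul(-8, -5), Mul(Mul(2, Mul(-2, 2)), -3)))) = Add(8, Mul(-1, Add(40, Mul(Mul(2, -4), -3)))) = Add(8, Mul(-1, Add(40, Mul(-8, -3)))) = Add(8, Mul(-1, Add(40, 24))) = Add(8, Mul(-1, 64)) = Add(8, -64) = -56)
Mul(l, 75) = Mul(-56, 75) = -4200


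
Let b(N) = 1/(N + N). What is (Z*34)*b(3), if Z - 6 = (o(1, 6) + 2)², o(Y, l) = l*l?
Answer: 24650/3 ≈ 8216.7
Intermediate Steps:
o(Y, l) = l²
b(N) = 1/(2*N)
Z = 1450 (Z = 6 + (6² + 2)² = 6 + (36 + 2)² = 6 + 38² = 6 + 1444 = 1450)
(Z*34)*b(3) = (1450*34)*((½)/3) = 49300*((½)*(⅓)) = 49300*(⅙) = 24650/3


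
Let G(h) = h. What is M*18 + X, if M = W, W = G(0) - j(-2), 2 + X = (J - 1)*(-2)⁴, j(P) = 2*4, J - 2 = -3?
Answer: -178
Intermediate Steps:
J = -1 (J = 2 - 3 = -1)
j(P) = 8
X = -34 (X = -2 + (-1 - 1)*(-2)⁴ = -2 - 2*16 = -2 - 32 = -34)
W = -8 (W = 0 - 1*8 = 0 - 8 = -8)
M = -8
M*18 + X = -8*18 - 34 = -144 - 34 = -178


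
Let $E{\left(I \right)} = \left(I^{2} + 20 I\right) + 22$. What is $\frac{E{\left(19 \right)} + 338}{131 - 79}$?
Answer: $\frac{1101}{52} \approx 21.173$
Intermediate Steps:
$E{\left(I \right)} = 22 + I^{2} + 20 I$
$\frac{E{\left(19 \right)} + 338}{131 - 79} = \frac{\left(22 + 19^{2} + 20 \cdot 19\right) + 338}{131 - 79} = \frac{\left(22 + 361 + 380\right) + 338}{52} = \left(763 + 338\right) \frac{1}{52} = 1101 \cdot \frac{1}{52} = \frac{1101}{52}$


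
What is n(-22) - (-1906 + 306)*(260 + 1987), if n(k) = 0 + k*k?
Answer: 3595684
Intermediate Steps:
n(k) = k**2 (n(k) = 0 + k**2 = k**2)
n(-22) - (-1906 + 306)*(260 + 1987) = (-22)**2 - (-1906 + 306)*(260 + 1987) = 484 - (-1600)*2247 = 484 - 1*(-3595200) = 484 + 3595200 = 3595684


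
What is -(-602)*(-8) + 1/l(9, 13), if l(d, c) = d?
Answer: -43343/9 ≈ -4815.9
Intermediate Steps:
-(-602)*(-8) + 1/l(9, 13) = -(-602)*(-8) + 1/9 = -86*56 + ⅑ = -4816 + ⅑ = -43343/9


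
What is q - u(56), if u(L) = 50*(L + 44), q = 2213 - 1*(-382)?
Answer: -2405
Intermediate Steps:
q = 2595 (q = 2213 + 382 = 2595)
u(L) = 2200 + 50*L (u(L) = 50*(44 + L) = 2200 + 50*L)
q - u(56) = 2595 - (2200 + 50*56) = 2595 - (2200 + 2800) = 2595 - 1*5000 = 2595 - 5000 = -2405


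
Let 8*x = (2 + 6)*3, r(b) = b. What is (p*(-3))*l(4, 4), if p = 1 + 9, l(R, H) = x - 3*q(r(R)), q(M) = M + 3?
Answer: 540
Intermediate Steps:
q(M) = 3 + M
x = 3 (x = ((2 + 6)*3)/8 = (8*3)/8 = (⅛)*24 = 3)
l(R, H) = -6 - 3*R (l(R, H) = 3 - 3*(3 + R) = 3 + (-9 - 3*R) = -6 - 3*R)
p = 10
(p*(-3))*l(4, 4) = (10*(-3))*(-6 - 3*4) = -30*(-6 - 12) = -30*(-18) = 540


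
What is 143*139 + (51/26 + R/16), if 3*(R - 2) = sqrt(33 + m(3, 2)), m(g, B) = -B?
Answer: 2067425/104 + sqrt(31)/48 ≈ 19879.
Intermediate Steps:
R = 2 + sqrt(31)/3 (R = 2 + sqrt(33 - 1*2)/3 = 2 + sqrt(33 - 2)/3 = 2 + sqrt(31)/3 ≈ 3.8559)
143*139 + (51/26 + R/16) = 143*139 + (51/26 + (2 + sqrt(31)/3)/16) = 19877 + (51*(1/26) + (2 + sqrt(31)/3)*(1/16)) = 19877 + (51/26 + (1/8 + sqrt(31)/48)) = 19877 + (217/104 + sqrt(31)/48) = 2067425/104 + sqrt(31)/48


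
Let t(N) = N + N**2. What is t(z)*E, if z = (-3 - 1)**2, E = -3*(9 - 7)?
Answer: -1632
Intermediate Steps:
E = -6 (E = -3*2 = -6)
z = 16 (z = (-4)**2 = 16)
t(z)*E = (16*(1 + 16))*(-6) = (16*17)*(-6) = 272*(-6) = -1632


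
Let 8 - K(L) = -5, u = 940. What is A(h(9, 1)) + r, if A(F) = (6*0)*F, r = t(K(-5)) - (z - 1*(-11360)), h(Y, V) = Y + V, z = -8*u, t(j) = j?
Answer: -3827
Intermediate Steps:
K(L) = 13 (K(L) = 8 - 1*(-5) = 8 + 5 = 13)
z = -7520 (z = -8*940 = -7520)
h(Y, V) = V + Y
r = -3827 (r = 13 - (-7520 - 1*(-11360)) = 13 - (-7520 + 11360) = 13 - 1*3840 = 13 - 3840 = -3827)
A(F) = 0 (A(F) = 0*F = 0)
A(h(9, 1)) + r = 0 - 3827 = -3827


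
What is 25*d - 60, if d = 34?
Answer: 790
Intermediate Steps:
25*d - 60 = 25*34 - 60 = 850 - 60 = 790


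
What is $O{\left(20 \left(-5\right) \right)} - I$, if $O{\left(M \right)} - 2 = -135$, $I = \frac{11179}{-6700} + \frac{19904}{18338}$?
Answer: $- \frac{8134674049}{61432300} \approx -132.42$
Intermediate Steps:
$I = - \frac{35821851}{61432300}$ ($I = 11179 \left(- \frac{1}{6700}\right) + 19904 \cdot \frac{1}{18338} = - \frac{11179}{6700} + \frac{9952}{9169} = - \frac{35821851}{61432300} \approx -0.58311$)
$O{\left(M \right)} = -133$ ($O{\left(M \right)} = 2 - 135 = -133$)
$O{\left(20 \left(-5\right) \right)} - I = -133 - - \frac{35821851}{61432300} = -133 + \frac{35821851}{61432300} = - \frac{8134674049}{61432300}$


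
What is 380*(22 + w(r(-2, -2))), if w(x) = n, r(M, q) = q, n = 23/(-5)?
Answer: 6612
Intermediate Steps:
n = -23/5 (n = 23*(-⅕) = -23/5 ≈ -4.6000)
w(x) = -23/5
380*(22 + w(r(-2, -2))) = 380*(22 - 23/5) = 380*(87/5) = 6612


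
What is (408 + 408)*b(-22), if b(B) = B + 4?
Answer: -14688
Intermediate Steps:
b(B) = 4 + B
(408 + 408)*b(-22) = (408 + 408)*(4 - 22) = 816*(-18) = -14688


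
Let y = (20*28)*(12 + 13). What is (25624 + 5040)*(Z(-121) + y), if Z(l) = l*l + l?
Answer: 874537280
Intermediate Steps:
y = 14000 (y = 560*25 = 14000)
Z(l) = l + l**2 (Z(l) = l**2 + l = l + l**2)
(25624 + 5040)*(Z(-121) + y) = (25624 + 5040)*(-121*(1 - 121) + 14000) = 30664*(-121*(-120) + 14000) = 30664*(14520 + 14000) = 30664*28520 = 874537280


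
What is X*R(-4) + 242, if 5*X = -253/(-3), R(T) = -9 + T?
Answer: 341/15 ≈ 22.733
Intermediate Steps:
X = 253/15 (X = (-253/(-3))/5 = (-253*(-1/3))/5 = (1/5)*(253/3) = 253/15 ≈ 16.867)
X*R(-4) + 242 = 253*(-9 - 4)/15 + 242 = (253/15)*(-13) + 242 = -3289/15 + 242 = 341/15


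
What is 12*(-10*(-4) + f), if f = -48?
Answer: -96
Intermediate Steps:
12*(-10*(-4) + f) = 12*(-10*(-4) - 48) = 12*(-1*(-40) - 48) = 12*(40 - 48) = 12*(-8) = -96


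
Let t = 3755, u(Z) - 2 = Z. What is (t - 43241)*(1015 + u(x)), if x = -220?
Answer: -31470342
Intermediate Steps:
u(Z) = 2 + Z
(t - 43241)*(1015 + u(x)) = (3755 - 43241)*(1015 + (2 - 220)) = -39486*(1015 - 218) = -39486*797 = -31470342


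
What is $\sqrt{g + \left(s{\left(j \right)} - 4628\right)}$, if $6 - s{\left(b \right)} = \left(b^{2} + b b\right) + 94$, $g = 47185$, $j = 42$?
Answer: $\sqrt{38941} \approx 197.33$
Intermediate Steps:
$s{\left(b \right)} = -88 - 2 b^{2}$ ($s{\left(b \right)} = 6 - \left(\left(b^{2} + b b\right) + 94\right) = 6 - \left(\left(b^{2} + b^{2}\right) + 94\right) = 6 - \left(2 b^{2} + 94\right) = 6 - \left(94 + 2 b^{2}\right) = -88 - 2 b^{2}$)
$\sqrt{g + \left(s{\left(j \right)} - 4628\right)} = \sqrt{47185 - \left(4716 + 3528\right)} = \sqrt{47185 - 8244} = \sqrt{38941}$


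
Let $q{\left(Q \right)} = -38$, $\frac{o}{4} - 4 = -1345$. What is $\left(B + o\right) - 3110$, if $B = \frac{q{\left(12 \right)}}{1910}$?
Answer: $- \frac{8092689}{955} \approx -8474.0$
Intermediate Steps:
$o = -5364$ ($o = 16 + 4 \left(-1345\right) = 16 - 5380 = -5364$)
$B = - \frac{19}{955}$ ($B = - \frac{38}{1910} = \left(-38\right) \frac{1}{1910} = - \frac{19}{955} \approx -0.019895$)
$\left(B + o\right) - 3110 = \left(- \frac{19}{955} - 5364\right) - 3110 = - \frac{5122639}{955} - 3110 = - \frac{8092689}{955}$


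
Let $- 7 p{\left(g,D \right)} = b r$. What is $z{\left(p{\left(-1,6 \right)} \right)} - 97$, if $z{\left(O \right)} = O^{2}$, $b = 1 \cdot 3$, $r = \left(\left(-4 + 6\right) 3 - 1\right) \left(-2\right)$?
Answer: $- \frac{3853}{49} \approx -78.633$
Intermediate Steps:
$r = -10$ ($r = \left(2 \cdot 3 - 1\right) \left(-2\right) = \left(6 - 1\right) \left(-2\right) = 5 \left(-2\right) = -10$)
$b = 3$
$p{\left(g,D \right)} = \frac{30}{7}$ ($p{\left(g,D \right)} = - \frac{3 \left(-10\right)}{7} = \left(- \frac{1}{7}\right) \left(-30\right) = \frac{30}{7}$)
$z{\left(p{\left(-1,6 \right)} \right)} - 97 = \left(\frac{30}{7}\right)^{2} - 97 = \frac{900}{49} - 97 = - \frac{3853}{49}$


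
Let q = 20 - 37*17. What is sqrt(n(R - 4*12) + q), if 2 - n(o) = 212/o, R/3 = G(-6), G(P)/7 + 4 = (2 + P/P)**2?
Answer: I*sqrt(1984227)/57 ≈ 24.713*I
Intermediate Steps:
G(P) = 35 (G(P) = -28 + 7*(2 + P/P)**2 = -28 + 7*(2 + 1)**2 = -28 + 7*3**2 = -28 + 7*9 = -28 + 63 = 35)
R = 105 (R = 3*35 = 105)
n(o) = 2 - 212/o
q = -609 (q = 20 - 629 = -609)
sqrt(n(R - 4*12) + q) = sqrt((2 - 212/(105 - 4*12)) - 609) = sqrt((2 - 212/(105 - 1*48)) - 609) = sqrt((2 - 212/(105 - 48)) - 609) = sqrt((2 - 212/57) - 609) = sqrt(-98/57 - 609) = sqrt(-34811/57) = I*sqrt(1984227)/57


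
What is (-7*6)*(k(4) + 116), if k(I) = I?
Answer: -5040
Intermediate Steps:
(-7*6)*(k(4) + 116) = (-7*6)*(4 + 116) = -42*120 = -5040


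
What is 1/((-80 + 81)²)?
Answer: 1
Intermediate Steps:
1/((-80 + 81)²) = 1/(1²) = 1/1 = 1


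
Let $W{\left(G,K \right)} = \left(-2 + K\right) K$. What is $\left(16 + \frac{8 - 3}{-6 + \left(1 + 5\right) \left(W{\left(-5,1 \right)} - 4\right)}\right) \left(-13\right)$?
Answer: $- \frac{7423}{36} \approx -206.19$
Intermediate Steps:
$W{\left(G,K \right)} = K \left(-2 + K\right)$
$\left(16 + \frac{8 - 3}{-6 + \left(1 + 5\right) \left(W{\left(-5,1 \right)} - 4\right)}\right) \left(-13\right) = \left(16 + \frac{8 - 3}{-6 + \left(1 + 5\right) \left(1 \left(-2 + 1\right) - 4\right)}\right) \left(-13\right) = \left(16 + \frac{5}{-6 + 6 \left(1 \left(-1\right) - 4\right)}\right) \left(-13\right) = \left(16 + \frac{5}{-6 + 6 \left(-1 - 4\right)}\right) \left(-13\right) = \left(16 + \frac{5}{-6 + 6 \left(-5\right)}\right) \left(-13\right) = \left(16 + \frac{5}{-6 - 30}\right) \left(-13\right) = \left(16 + \frac{5}{-36}\right) \left(-13\right) = \left(16 + 5 \left(- \frac{1}{36}\right)\right) \left(-13\right) = \left(16 - \frac{5}{36}\right) \left(-13\right) = \frac{571}{36} \left(-13\right) = - \frac{7423}{36}$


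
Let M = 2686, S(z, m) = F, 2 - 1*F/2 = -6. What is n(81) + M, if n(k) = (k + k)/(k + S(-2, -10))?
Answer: 260704/97 ≈ 2687.7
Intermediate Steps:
F = 16 (F = 4 - 2*(-6) = 4 + 12 = 16)
S(z, m) = 16
n(k) = 2*k/(16 + k) (n(k) = (k + k)/(k + 16) = (2*k)/(16 + k) = 2*k/(16 + k))
n(81) + M = 2*81/(16 + 81) + 2686 = 2*81/97 + 2686 = 2*81*(1/97) + 2686 = 162/97 + 2686 = 260704/97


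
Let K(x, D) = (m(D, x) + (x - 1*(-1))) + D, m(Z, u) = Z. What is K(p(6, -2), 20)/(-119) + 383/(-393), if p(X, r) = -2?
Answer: -60904/46767 ≈ -1.3023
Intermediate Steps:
K(x, D) = 1 + x + 2*D (K(x, D) = (D + (x - 1*(-1))) + D = (D + (x + 1)) + D = (D + (1 + x)) + D = (1 + D + x) + D = 1 + x + 2*D)
K(p(6, -2), 20)/(-119) + 383/(-393) = (1 - 2 + 2*20)/(-119) + 383/(-393) = (1 - 2 + 40)*(-1/119) + 383*(-1/393) = 39*(-1/119) - 383/393 = -39/119 - 383/393 = -60904/46767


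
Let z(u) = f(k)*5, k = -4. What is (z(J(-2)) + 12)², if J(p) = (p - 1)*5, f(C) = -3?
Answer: 9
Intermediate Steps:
J(p) = -5 + 5*p (J(p) = (-1 + p)*5 = -5 + 5*p)
z(u) = -15 (z(u) = -3*5 = -15)
(z(J(-2)) + 12)² = (-15 + 12)² = (-3)² = 9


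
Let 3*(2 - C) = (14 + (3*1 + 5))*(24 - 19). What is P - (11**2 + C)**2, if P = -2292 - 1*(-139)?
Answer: -86458/9 ≈ -9606.4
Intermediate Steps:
C = -104/3 (C = 2 - (14 + (3*1 + 5))*(24 - 19)/3 = 2 - (14 + (3 + 5))*5/3 = 2 - (14 + 8)*5/3 = 2 - 22*5/3 = 2 - 1/3*110 = 2 - 110/3 = -104/3 ≈ -34.667)
P = -2153 (P = -2292 + 139 = -2153)
P - (11**2 + C)**2 = -2153 - (11**2 - 104/3)**2 = -2153 - (121 - 104/3)**2 = -2153 - (259/3)**2 = -2153 - 1*67081/9 = -2153 - 67081/9 = -86458/9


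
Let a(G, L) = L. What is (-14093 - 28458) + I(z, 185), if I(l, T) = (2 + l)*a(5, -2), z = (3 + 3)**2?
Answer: -42627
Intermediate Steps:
z = 36 (z = 6**2 = 36)
I(l, T) = -4 - 2*l (I(l, T) = (2 + l)*(-2) = -4 - 2*l)
(-14093 - 28458) + I(z, 185) = (-14093 - 28458) + (-4 - 2*36) = -42551 + (-4 - 72) = -42551 - 76 = -42627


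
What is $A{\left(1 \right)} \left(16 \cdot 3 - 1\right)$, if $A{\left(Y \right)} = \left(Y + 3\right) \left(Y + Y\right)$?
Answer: $376$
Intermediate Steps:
$A{\left(Y \right)} = 2 Y \left(3 + Y\right)$ ($A{\left(Y \right)} = \left(3 + Y\right) 2 Y = 2 Y \left(3 + Y\right)$)
$A{\left(1 \right)} \left(16 \cdot 3 - 1\right) = 2 \cdot 1 \left(3 + 1\right) \left(16 \cdot 3 - 1\right) = 2 \cdot 1 \cdot 4 \left(48 - 1\right) = 8 \cdot 47 = 376$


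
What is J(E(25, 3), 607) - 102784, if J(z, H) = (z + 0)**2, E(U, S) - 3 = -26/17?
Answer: -29703951/289 ≈ -1.0278e+5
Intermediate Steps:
E(U, S) = 25/17 (E(U, S) = 3 - 26/17 = 25/17)
J(z, H) = z**2
J(E(25, 3), 607) - 102784 = (25/17)**2 - 102784 = 625/289 - 102784 = -29703951/289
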